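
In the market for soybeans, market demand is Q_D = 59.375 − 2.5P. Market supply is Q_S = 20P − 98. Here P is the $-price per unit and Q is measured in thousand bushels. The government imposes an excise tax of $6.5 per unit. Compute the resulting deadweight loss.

In inverse form: demand P = 23.75 − 0.4Q, supply P = 4.9 + 0.05Q.
Competitive equilibrium: 23.75 − 0.4Q = 4.9 + 0.05Q → Q* = 41.8889, P* = 6.9944.
With the tax, the buyer price exceeds the seller price by 6.5: (23.75 − 0.4Q) − (4.9 + 0.05Q) = 6.5 → Q' = 27.4444.
ΔQ = 41.8889 − 27.4444 = 14.4445; the wedge equals the tax, 6.5.
Deadweight loss = ½ × 14.4445 × 6.5 = $46.94 thousand.

$46.94 thousand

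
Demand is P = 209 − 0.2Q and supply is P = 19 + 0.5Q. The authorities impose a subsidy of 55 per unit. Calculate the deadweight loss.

Competitive equilibrium: 209 − 0.2Q = 19 + 0.5Q → Q* = 271.4286, P* = 154.7143.
The subsidy lowers effective supply by 55: P = 0.5Q − 36.
New quantity: 209 − 0.2Q = 0.5Q − 36 → Q' = 350.
Overproduction ΔQ = 350 − 271.4286 = 78.5714; wedge = subsidy = 55.
Welfare loss = ½ × 78.5714 × 55 = 2160.71.

2160.71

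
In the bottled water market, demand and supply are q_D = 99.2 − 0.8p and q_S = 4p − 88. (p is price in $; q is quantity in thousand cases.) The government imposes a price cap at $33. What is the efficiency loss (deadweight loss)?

$432 thousand

In inverse form: demand p = 124 − 1.25q, supply p = 22 + 0.25q.
Competitive equilibrium: 124 − 1.25q = 22 + 0.25q → q* = 68, p* = 39.
At the ceiling p = 33, quantity supplied = (33 − 22)/0.25 = 44.
Willingness to pay at q' = 44: 124 − 1.25·44 = 69.
Δq = 68 − 44 = 24; wedge = 69 − 33 = 36.
DWL = ½ × 24 × 36 = $432 thousand.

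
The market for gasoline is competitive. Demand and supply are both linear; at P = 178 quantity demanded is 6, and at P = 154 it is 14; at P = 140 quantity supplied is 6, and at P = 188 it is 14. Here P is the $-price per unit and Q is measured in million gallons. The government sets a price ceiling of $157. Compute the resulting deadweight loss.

Demand slope = (154 − 178)/(14 − 6) = −3, so P = 196 − 3Q.
Supply slope = (188 − 140)/(14 − 6) = 6, so P = 104 + 6Q.
Competitive equilibrium: 196 − 3Q = 104 + 6Q → Q* = 10.2222, P* = 165.3333.
At the ceiling P = 157, quantity supplied = (157 − 104)/6 = 8.8333.
Willingness to pay at Q' = 8.8333: 196 − 3·8.8333 = 169.5001.
ΔQ = 10.2222 − 8.8333 = 1.3889; wedge = 169.5001 − 157 = 12.5001.
Welfare loss = ½ × 1.3889 × 12.5001 = $8.68 million.

$8.68 million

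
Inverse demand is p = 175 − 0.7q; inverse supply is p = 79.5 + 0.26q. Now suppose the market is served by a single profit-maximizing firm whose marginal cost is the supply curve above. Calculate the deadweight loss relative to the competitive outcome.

844.67

Competitive equilibrium: 175 − 0.7q = 79.5 + 0.26q → q* = 99.4792, p* = 105.3646.
Marginal revenue: MR = 175 − 1.4q. Set MR = MC: 175 − 1.4q = 79.5 + 0.26q → q_m = 57.5301.
Price p_m = 175 − 0.7·57.5301 = 134.7289; MC(q_m) = 79.5 + 0.26·57.5301 = 94.4578.
Competitive q* = 99.4792, so Δq = 41.9491; wedge = 134.7289 − 94.4578 = 40.2711.
Deadweight loss = ½ × 41.9491 × 40.2711 = 844.67.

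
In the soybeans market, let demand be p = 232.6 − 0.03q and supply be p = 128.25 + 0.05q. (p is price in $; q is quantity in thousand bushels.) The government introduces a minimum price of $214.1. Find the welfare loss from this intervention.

Competitive equilibrium: 232.6 − 0.03q = 128.25 + 0.05q → q* = 1304.375, p* = 193.46875.
At the floor p = 214.1, quantity demanded = (232.6 − 214.1)/0.03 = 616.66667.
Sellers' marginal cost at q' = 616.66667: 128.25 + 0.05·616.66667 = 159.08333.
Δq = 1304.375 − 616.66667 = 687.70833; wedge = 214.1 − 159.08333 = 55.01667.
DWL = ½ × 687.70833 × 55.01667 = $18917.71 thousand.

$18917.71 thousand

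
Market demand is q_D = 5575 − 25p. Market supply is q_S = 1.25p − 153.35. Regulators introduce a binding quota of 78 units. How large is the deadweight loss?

In inverse form: demand p = 223 − 0.04q, supply p = 122.68 + 0.8q.
Competitive equilibrium: 223 − 0.04q = 122.68 + 0.8q → q* = 119.4286, p* = 218.2229.
At q = 78: demand price = 223 − 0.04·78 = 219.88; supply price = 122.68 + 0.8·78 = 185.08.
Δq = 119.4286 − 78 = 41.4286; wedge = 219.88 − 185.08 = 34.8.
Deadweight loss = ½ × 41.4286 × 34.8 = 720.86.

720.86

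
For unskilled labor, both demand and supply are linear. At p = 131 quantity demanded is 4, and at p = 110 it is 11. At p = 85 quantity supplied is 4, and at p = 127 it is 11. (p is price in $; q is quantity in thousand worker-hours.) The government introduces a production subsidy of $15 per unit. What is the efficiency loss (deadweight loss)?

Demand slope = (110 − 131)/(11 − 4) = −3, so p = 143 − 3q.
Supply slope = (127 − 85)/(11 − 4) = 6, so p = 61 + 6q.
Competitive equilibrium: 143 − 3q = 61 + 6q → q* = 9.1111, p* = 115.6667.
The subsidy lowers effective supply by 15: p = 46 + 6q.
New quantity: 143 − 3q = 46 + 6q → q' = 10.7778.
Overproduction Δq = 10.7778 − 9.1111 = 1.6667; wedge = subsidy = 15.
Deadweight loss = ½ × 1.6667 × 15 = $12.50 thousand.

$12.50 thousand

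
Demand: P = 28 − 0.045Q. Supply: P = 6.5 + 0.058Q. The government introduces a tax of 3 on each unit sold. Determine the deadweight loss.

Competitive equilibrium: 28 − 0.045Q = 6.5 + 0.058Q → Q* = 208.7379, P* = 18.6068.
With the tax, the buyer price exceeds the seller price by 3: (28 − 0.045Q) − (6.5 + 0.058Q) = 3 → Q' = 179.6117.
ΔQ = 208.7379 − 179.6117 = 29.1262; the wedge equals the tax, 3.
The triangle = ½ × 29.1262 × 3 = 43.69.

43.69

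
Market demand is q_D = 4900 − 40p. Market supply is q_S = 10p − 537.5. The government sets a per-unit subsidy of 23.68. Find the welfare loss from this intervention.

2242.97

In inverse form: demand p = 122.5 − 0.025q, supply p = 53.75 + 0.1q.
Competitive equilibrium: 122.5 − 0.025q = 53.75 + 0.1q → q* = 550, p* = 108.75.
The subsidy lowers effective supply by 23.68: p = 30.07 + 0.1q.
New quantity: 122.5 − 0.025q = 30.07 + 0.1q → q' = 739.44.
Overproduction Δq = 739.44 − 550 = 189.44; wedge = subsidy = 23.68.
DWL = ½ × 189.44 × 23.68 = 2242.97.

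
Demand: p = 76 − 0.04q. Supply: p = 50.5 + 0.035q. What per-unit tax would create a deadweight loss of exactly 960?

Competitive equilibrium: 76 − 0.04q = 50.5 + 0.035q → q* = 340, p* = 62.4.
A tax t gives Δq = t/0.075 and wedge t, so DWL = t²/0.15.
t²/0.15 = 960 → t² = 144 → t = 12.

12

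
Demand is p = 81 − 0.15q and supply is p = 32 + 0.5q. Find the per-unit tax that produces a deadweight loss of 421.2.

Competitive equilibrium: 81 − 0.15q = 32 + 0.5q → q* = 75.3846, p* = 69.6923.
A tax t gives Δq = t/0.65 and wedge t, so DWL = t²/1.3.
t²/1.3 = 421.2 → t² = 547.56 → t = 23.4.

23.4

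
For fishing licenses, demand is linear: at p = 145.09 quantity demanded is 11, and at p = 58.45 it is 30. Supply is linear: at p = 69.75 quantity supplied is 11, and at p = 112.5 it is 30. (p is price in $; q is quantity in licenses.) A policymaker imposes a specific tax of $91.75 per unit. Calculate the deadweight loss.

Demand slope = (58.45 − 145.09)/(30 − 11) = −4.56, so p = 195.25 − 4.56q.
Supply slope = (112.5 − 69.75)/(30 − 11) = 2.25, so p = 45 + 2.25q.
Competitive equilibrium: 195.25 − 4.56q = 45 + 2.25q → q* = 22.06314, p* = 94.64207.
With the tax, the buyer price exceeds the seller price by 91.75: (195.25 − 4.56q) − (45 + 2.25q) = 91.75 → q' = 8.59031.
Δq = 22.06314 − 8.59031 = 13.47283; the wedge equals the tax, 91.75.
Deadweight loss = ½ × 13.47283 × 91.75 = $618.07.

$618.07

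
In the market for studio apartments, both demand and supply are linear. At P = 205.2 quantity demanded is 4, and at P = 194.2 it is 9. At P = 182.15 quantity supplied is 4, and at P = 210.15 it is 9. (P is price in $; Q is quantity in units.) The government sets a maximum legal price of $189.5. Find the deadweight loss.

$10.52

Demand slope = (194.2 − 205.2)/(9 − 4) = −2.2, so P = 214 − 2.2Q.
Supply slope = (210.15 − 182.15)/(9 − 4) = 5.6, so P = 159.75 + 5.6Q.
Competitive equilibrium: 214 − 2.2Q = 159.75 + 5.6Q → Q* = 6.9551, P* = 198.6987.
At the ceiling P = 189.5, quantity supplied = (189.5 − 159.75)/5.6 = 5.3125.
Willingness to pay at Q' = 5.3125: 214 − 2.2·5.3125 = 202.3125.
ΔQ = 6.9551 − 5.3125 = 1.6426; wedge = 202.3125 − 189.5 = 12.8125.
Welfare loss = ½ × 1.6426 × 12.8125 = $10.52.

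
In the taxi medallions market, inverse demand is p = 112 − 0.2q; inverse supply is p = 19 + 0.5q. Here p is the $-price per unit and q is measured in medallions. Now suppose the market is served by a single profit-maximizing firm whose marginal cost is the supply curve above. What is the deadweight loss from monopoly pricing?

$305.08

Competitive equilibrium: 112 − 0.2q = 19 + 0.5q → q* = 132.8571, p* = 85.4286.
Marginal revenue: MR = 112 − 0.4q. Set MR = MC: 112 − 0.4q = 19 + 0.5q → q_m = 103.3333.
Price p_m = 112 − 0.2·103.3333 = 91.3333; MC(q_m) = 19 + 0.5·103.3333 = 70.6667.
Competitive q* = 132.8571, so Δq = 29.5238; wedge = 91.3333 − 70.6667 = 20.6666.
The triangle = ½ × 29.5238 × 20.6666 = $305.08.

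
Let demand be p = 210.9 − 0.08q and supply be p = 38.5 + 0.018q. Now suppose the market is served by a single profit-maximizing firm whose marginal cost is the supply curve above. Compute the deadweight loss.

30630.81

Competitive equilibrium: 210.9 − 0.08q = 38.5 + 0.018q → q* = 1759.183673, p* = 70.165306.
Marginal revenue: MR = 210.9 − 0.16q. Set MR = MC: 210.9 − 0.16q = 38.5 + 0.018q → q_m = 968.539326.
Price p_m = 210.9 − 0.08·968.539326 = 133.416854; MC(q_m) = 38.5 + 0.018·968.539326 = 55.933708.
Competitive q* = 1759.183673, so Δq = 790.644347; wedge = 133.416854 − 55.933708 = 77.483146.
Welfare loss = ½ × 790.644347 × 77.483146 = 30630.81.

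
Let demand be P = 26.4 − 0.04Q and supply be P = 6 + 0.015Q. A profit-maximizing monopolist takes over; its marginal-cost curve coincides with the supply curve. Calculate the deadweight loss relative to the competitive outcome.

670.72

Competitive equilibrium: 26.4 − 0.04Q = 6 + 0.015Q → Q* = 370.90909, P* = 11.56364.
Marginal revenue: MR = 26.4 − 0.08Q. Set MR = MC: 26.4 − 0.08Q = 6 + 0.015Q → Q_m = 214.73684.
Price P_m = 26.4 − 0.04·214.73684 = 17.81053; MC(Q_m) = 6 + 0.015·214.73684 = 9.22105.
Competitive Q* = 370.90909, so ΔQ = 156.17225; wedge = 17.81053 − 9.22105 = 8.58948.
DWL = ½ × 156.17225 × 8.58948 = 670.72.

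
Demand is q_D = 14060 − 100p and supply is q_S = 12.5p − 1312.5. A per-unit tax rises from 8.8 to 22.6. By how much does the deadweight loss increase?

In inverse form: demand p = 140.6 − 0.01q, supply p = 105 + 0.08q.
Competitive equilibrium: 140.6 − 0.01q = 105 + 0.08q → q* = 395.5556, p* = 136.6444.
For a per-unit tax t: Δq = t/0.09, so DWL = ½·t·(t/0.09) = t²/0.18.
At t = 8.8: DWL = 430.222. At t = 22.6: DWL = 2837.556.
Increase = 2837.556 − 430.222 = 2407.33.

2407.33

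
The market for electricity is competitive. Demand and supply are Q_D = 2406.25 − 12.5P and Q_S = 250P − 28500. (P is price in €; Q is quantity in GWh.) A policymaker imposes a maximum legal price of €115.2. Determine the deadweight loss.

In inverse form: demand P = 192.5 − 0.08Q, supply P = 114 + 0.004Q.
Competitive equilibrium: 192.5 − 0.08Q = 114 + 0.004Q → Q* = 934.5238, P* = 117.7381.
At the ceiling P = 115.2, quantity supplied = (115.2 − 114)/0.004 = 300.
Willingness to pay at Q' = 300: 192.5 − 0.08·300 = 168.5.
ΔQ = 934.5238 − 300 = 634.5238; wedge = 168.5 − 115.2 = 53.3.
The triangle = ½ × 634.5238 × 53.3 = €16910.06.

€16910.06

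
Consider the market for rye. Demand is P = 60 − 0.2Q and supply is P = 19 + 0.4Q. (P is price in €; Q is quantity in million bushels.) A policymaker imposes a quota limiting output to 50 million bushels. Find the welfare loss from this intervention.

Competitive equilibrium: 60 − 0.2Q = 19 + 0.4Q → Q* = 68.3333, P* = 46.3333.
At Q = 50: demand price = 60 − 0.2·50 = 50; supply price = 19 + 0.4·50 = 39.
ΔQ = 68.3333 − 50 = 18.3333; wedge = 50 − 39 = 11.
The triangle = ½ × 18.3333 × 11 = €100.83 million.

€100.83 million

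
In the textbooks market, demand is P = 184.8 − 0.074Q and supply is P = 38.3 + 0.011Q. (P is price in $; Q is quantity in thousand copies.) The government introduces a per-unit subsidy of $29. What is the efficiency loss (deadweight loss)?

$4947.06 thousand

Competitive equilibrium: 184.8 − 0.074Q = 38.3 + 0.011Q → Q* = 1723.5294, P* = 57.2588.
The subsidy lowers effective supply by 29: P = 9.3 + 0.011Q.
New quantity: 184.8 − 0.074Q = 9.3 + 0.011Q → Q' = 2064.7059.
Overproduction ΔQ = 2064.7059 − 1723.5294 = 341.1765; wedge = subsidy = 29.
Welfare loss = ½ × 341.1765 × 29 = $4947.06 thousand.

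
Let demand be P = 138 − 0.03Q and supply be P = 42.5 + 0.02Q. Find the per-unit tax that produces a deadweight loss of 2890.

17

Competitive equilibrium: 138 − 0.03Q = 42.5 + 0.02Q → Q* = 1910, P* = 80.7.
A tax t gives ΔQ = t/0.05 and wedge t, so DWL = t²/0.1.
t²/0.1 = 2890 → t² = 289 → t = 17.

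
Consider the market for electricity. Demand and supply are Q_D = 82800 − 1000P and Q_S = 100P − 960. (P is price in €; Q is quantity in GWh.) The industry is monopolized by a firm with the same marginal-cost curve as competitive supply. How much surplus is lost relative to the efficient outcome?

€1691.36

In inverse form: demand P = 82.8 − 0.001Q, supply P = 9.6 + 0.01Q.
Competitive equilibrium: 82.8 − 0.001Q = 9.6 + 0.01Q → Q* = 6654.5455, P* = 76.1455.
Marginal revenue: MR = 82.8 − 0.002Q. Set MR = MC: 82.8 − 0.002Q = 9.6 + 0.01Q → Q_m = 6100.
Price P_m = 82.8 − 0.001·6100 = 76.7; MC(Q_m) = 9.6 + 0.01·6100 = 70.6.
Competitive Q* = 6654.5455, so ΔQ = 554.5455; wedge = 76.7 − 70.6 = 6.1.
DWL = ½ × 554.5455 × 6.1 = €1691.36.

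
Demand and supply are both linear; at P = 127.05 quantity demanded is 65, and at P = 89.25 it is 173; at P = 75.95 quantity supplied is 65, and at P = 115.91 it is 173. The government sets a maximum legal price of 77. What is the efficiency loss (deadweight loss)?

Demand slope = (89.25 − 127.05)/(173 − 65) = −0.35, so P = 149.8 − 0.35Q.
Supply slope = (115.91 − 75.95)/(173 − 65) = 0.37, so P = 51.9 + 0.37Q.
Competitive equilibrium: 149.8 − 0.35Q = 51.9 + 0.37Q → Q* = 135.9722, P* = 102.2097.
At the ceiling P = 77, quantity supplied = (77 − 51.9)/0.37 = 67.8378.
Willingness to pay at Q' = 67.8378: 149.8 − 0.35·67.8378 = 126.0568.
ΔQ = 135.9722 − 67.8378 = 68.1344; wedge = 126.0568 − 77 = 49.0568.
DWL = ½ × 68.1344 × 49.0568 = 1671.23.

1671.23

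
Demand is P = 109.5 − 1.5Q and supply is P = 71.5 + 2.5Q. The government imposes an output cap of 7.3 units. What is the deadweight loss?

Competitive equilibrium: 109.5 − 1.5Q = 71.5 + 2.5Q → Q* = 9.5, P* = 95.25.
At Q = 7.3: demand price = 109.5 − 1.5·7.3 = 98.55; supply price = 71.5 + 2.5·7.3 = 89.75.
ΔQ = 9.5 − 7.3 = 2.2; wedge = 98.55 − 89.75 = 8.8.
The triangle = ½ × 2.2 × 8.8 = 9.68.

9.68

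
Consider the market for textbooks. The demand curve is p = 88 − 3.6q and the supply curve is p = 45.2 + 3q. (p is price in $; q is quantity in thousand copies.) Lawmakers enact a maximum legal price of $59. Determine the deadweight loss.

Competitive equilibrium: 88 − 3.6q = 45.2 + 3q → q* = 6.4848, p* = 64.6545.
At the ceiling p = 59, quantity supplied = (59 − 45.2)/3 = 4.6.
Willingness to pay at q' = 4.6: 88 − 3.6·4.6 = 71.44.
Δq = 6.4848 − 4.6 = 1.8848; wedge = 71.44 − 59 = 12.44.
Welfare loss = ½ × 1.8848 × 12.44 = $11.72 thousand.

$11.72 thousand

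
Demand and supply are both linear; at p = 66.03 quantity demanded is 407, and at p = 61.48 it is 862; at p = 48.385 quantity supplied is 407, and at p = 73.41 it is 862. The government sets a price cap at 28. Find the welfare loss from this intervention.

13399.42

Demand slope = (61.48 − 66.03)/(862 − 407) = −0.01, so p = 70.1 − 0.01q.
Supply slope = (73.41 − 48.385)/(862 − 407) = 0.055, so p = 26 + 0.055q.
Competitive equilibrium: 70.1 − 0.01q = 26 + 0.055q → q* = 678.461538, p* = 63.315385.
At the ceiling p = 28, quantity supplied = (28 − 26)/0.055 = 36.363636.
Willingness to pay at q' = 36.363636: 70.1 − 0.01·36.363636 = 69.736364.
Δq = 678.461538 − 36.363636 = 642.097902; wedge = 69.736364 − 28 = 41.736364.
DWL = ½ × 642.097902 × 41.736364 = 13399.42.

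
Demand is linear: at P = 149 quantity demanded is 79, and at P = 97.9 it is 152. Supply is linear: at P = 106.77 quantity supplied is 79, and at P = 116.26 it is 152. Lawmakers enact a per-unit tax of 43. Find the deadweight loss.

1113.86

Demand slope = (97.9 − 149)/(152 − 79) = −0.7, so P = 204.3 − 0.7Q.
Supply slope = (116.26 − 106.77)/(152 − 79) = 0.13, so P = 96.5 + 0.13Q.
Competitive equilibrium: 204.3 − 0.7Q = 96.5 + 0.13Q → Q* = 129.87952, P* = 113.38434.
With the tax, the buyer price exceeds the seller price by 43: (204.3 − 0.7Q) − (96.5 + 0.13Q) = 43 → Q' = 78.07229.
ΔQ = 129.87952 − 78.07229 = 51.80723; the wedge equals the tax, 43.
Welfare loss = ½ × 51.80723 × 43 = 1113.86.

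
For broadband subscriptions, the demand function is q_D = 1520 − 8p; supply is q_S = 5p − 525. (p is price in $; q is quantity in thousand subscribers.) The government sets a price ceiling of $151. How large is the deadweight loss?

In inverse form: demand p = 190 − 0.125q, supply p = 105 + 0.2q.
Competitive equilibrium: 190 − 0.125q = 105 + 0.2q → q* = 261.5385, p* = 157.3077.
At the ceiling p = 151, quantity supplied = (151 − 105)/0.2 = 230.
Willingness to pay at q' = 230: 190 − 0.125·230 = 161.25.
Δq = 261.5385 − 230 = 31.5385; wedge = 161.25 − 151 = 10.25.
DWL = ½ × 31.5385 × 10.25 = $161.63 thousand.

$161.63 thousand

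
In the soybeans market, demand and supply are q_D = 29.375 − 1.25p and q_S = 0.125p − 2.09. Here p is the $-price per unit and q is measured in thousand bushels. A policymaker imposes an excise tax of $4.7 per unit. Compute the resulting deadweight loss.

In inverse form: demand p = 23.5 − 0.8q, supply p = 16.72 + 8q.
Competitive equilibrium: 23.5 − 0.8q = 16.72 + 8q → q* = 0.7705, p* = 22.8836.
With the tax, the buyer price exceeds the seller price by 4.7: (23.5 − 0.8q) − (16.72 + 8q) = 4.7 → q' = 0.2364.
Δq = 0.7705 − 0.2364 = 0.5341; the wedge equals the tax, 4.7.
DWL = ½ × 0.5341 × 4.7 = $1.26 thousand.

$1.26 thousand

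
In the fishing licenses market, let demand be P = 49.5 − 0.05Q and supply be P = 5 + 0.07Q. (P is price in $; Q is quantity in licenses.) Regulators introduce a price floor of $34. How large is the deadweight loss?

$222.04

Competitive equilibrium: 49.5 − 0.05Q = 5 + 0.07Q → Q* = 370.8333, P* = 30.9583.
At the floor P = 34, quantity demanded = (49.5 − 34)/0.05 = 310.
Sellers' marginal cost at Q' = 310: 5 + 0.07·310 = 26.7.
ΔQ = 370.8333 − 310 = 60.8333; wedge = 34 − 26.7 = 7.3.
Welfare loss = ½ × 60.8333 × 7.3 = $222.04.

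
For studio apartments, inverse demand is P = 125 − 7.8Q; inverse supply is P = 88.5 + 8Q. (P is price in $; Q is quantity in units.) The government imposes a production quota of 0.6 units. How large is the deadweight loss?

Competitive equilibrium: 125 − 7.8Q = 88.5 + 8Q → Q* = 2.3101, P* = 106.981.
At Q = 0.6: demand price = 125 − 7.8·0.6 = 120.32; supply price = 88.5 + 8·0.6 = 93.3.
ΔQ = 2.3101 − 0.6 = 1.7101; wedge = 120.32 − 93.3 = 27.02.
DWL = ½ × 1.7101 × 27.02 = $23.10.

$23.10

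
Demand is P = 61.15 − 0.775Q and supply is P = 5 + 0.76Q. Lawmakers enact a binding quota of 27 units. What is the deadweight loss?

70.44

Competitive equilibrium: 61.15 − 0.775Q = 5 + 0.76Q → Q* = 36.5798, P* = 32.8007.
At Q = 27: demand price = 61.15 − 0.775·27 = 40.225; supply price = 5 + 0.76·27 = 25.52.
ΔQ = 36.5798 − 27 = 9.5798; wedge = 40.225 − 25.52 = 14.705.
The triangle = ½ × 9.5798 × 14.705 = 70.44.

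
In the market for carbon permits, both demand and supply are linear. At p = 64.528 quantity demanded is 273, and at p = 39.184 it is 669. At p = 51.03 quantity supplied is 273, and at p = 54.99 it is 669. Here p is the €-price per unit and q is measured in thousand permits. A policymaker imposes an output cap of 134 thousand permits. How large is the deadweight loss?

Demand slope = (39.184 − 64.528)/(669 − 273) = −0.064, so p = 82 − 0.064q.
Supply slope = (54.99 − 51.03)/(669 − 273) = 0.01, so p = 48.3 + 0.01q.
Competitive equilibrium: 82 − 0.064q = 48.3 + 0.01q → q* = 455.4054, p* = 52.8541.
At q = 134: demand price = 82 − 0.064·134 = 73.424; supply price = 48.3 + 0.01·134 = 49.64.
Δq = 455.4054 − 134 = 321.4054; wedge = 73.424 − 49.64 = 23.784.
Deadweight loss = ½ × 321.4054 × 23.784 = €3822.15 thousand.

€3822.15 thousand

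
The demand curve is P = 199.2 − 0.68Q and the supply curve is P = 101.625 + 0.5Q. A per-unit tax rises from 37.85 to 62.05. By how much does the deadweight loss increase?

1024.40

Competitive equilibrium: 199.2 − 0.68Q = 101.625 + 0.5Q → Q* = 82.6907, P* = 142.9703.
For a per-unit tax t: ΔQ = t/1.18, so DWL = ½·t·(t/1.18) = t²/2.36.
At t = 37.85: DWL = 607.043. At t = 62.05: DWL = 1631.442.
Increase = 1631.442 − 607.043 = 1024.40.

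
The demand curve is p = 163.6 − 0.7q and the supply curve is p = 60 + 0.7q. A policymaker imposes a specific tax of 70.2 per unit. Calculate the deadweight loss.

Competitive equilibrium: 163.6 − 0.7q = 60 + 0.7q → q* = 74, p* = 111.8.
With the tax, the buyer price exceeds the seller price by 70.2: (163.6 − 0.7q) − (60 + 0.7q) = 70.2 → q' = 23.85714.
Δq = 74 − 23.85714 = 50.14286; the wedge equals the tax, 70.2.
Welfare loss = ½ × 50.14286 × 70.2 = 1760.01.

1760.01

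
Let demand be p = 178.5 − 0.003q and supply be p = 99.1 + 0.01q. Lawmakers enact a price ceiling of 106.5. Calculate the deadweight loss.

Competitive equilibrium: 178.5 − 0.003q = 99.1 + 0.01q → q* = 6107.6923, p* = 160.1769.
At the ceiling p = 106.5, quantity supplied = (106.5 − 99.1)/0.01 = 740.
Willingness to pay at q' = 740: 178.5 − 0.003·740 = 176.28.
Δq = 6107.6923 − 740 = 5367.6923; wedge = 176.28 − 106.5 = 69.78.
DWL = ½ × 5367.6923 × 69.78 = 187278.78.

187278.78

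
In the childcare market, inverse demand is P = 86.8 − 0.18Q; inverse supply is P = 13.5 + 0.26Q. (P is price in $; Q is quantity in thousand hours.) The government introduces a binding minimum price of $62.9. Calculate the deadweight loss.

$251.53 thousand

Competitive equilibrium: 86.8 − 0.18Q = 13.5 + 0.26Q → Q* = 166.5909, P* = 56.8136.
At the floor P = 62.9, quantity demanded = (86.8 − 62.9)/0.18 = 132.7778.
Sellers' marginal cost at Q' = 132.7778: 13.5 + 0.26·132.7778 = 48.0222.
ΔQ = 166.5909 − 132.7778 = 33.8131; wedge = 62.9 − 48.0222 = 14.8778.
The triangle = ½ × 33.8131 × 14.8778 = $251.53 thousand.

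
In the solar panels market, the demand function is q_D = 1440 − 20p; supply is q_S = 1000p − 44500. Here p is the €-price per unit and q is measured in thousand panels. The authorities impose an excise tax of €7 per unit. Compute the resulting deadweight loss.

€480.39 thousand

In inverse form: demand p = 72 − 0.05q, supply p = 44.5 + 0.001q.
Competitive equilibrium: 72 − 0.05q = 44.5 + 0.001q → q* = 539.2157, p* = 45.0392.
With the tax, the buyer price exceeds the seller price by 7: (72 − 0.05q) − (44.5 + 0.001q) = 7 → q' = 401.9608.
Δq = 539.2157 − 401.9608 = 137.2549; the wedge equals the tax, 7.
Welfare loss = ½ × 137.2549 × 7 = €480.39 thousand.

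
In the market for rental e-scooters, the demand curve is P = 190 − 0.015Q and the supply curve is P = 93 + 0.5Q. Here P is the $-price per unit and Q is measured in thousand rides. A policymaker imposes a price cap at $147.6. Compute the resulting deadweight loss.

$1613.15 thousand

Competitive equilibrium: 190 − 0.015Q = 93 + 0.5Q → Q* = 188.3495, P* = 187.1748.
At the ceiling P = 147.6, quantity supplied = (147.6 − 93)/0.5 = 109.2.
Willingness to pay at Q' = 109.2: 190 − 0.015·109.2 = 188.362.
ΔQ = 188.3495 − 109.2 = 79.1495; wedge = 188.362 − 147.6 = 40.762.
The triangle = ½ × 79.1495 × 40.762 = $1613.15 thousand.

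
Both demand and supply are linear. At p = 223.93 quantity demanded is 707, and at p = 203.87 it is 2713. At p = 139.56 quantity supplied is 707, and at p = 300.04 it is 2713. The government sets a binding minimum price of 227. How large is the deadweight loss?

69688.89

Demand slope = (203.87 − 223.93)/(2713 − 707) = −0.01, so p = 231 − 0.01q.
Supply slope = (300.04 − 139.56)/(2713 − 707) = 0.08, so p = 83 + 0.08q.
Competitive equilibrium: 231 − 0.01q = 83 + 0.08q → q* = 1644.4444, p* = 214.5556.
At the floor p = 227, quantity demanded = (231 − 227)/0.01 = 400.
Sellers' marginal cost at q' = 400: 83 + 0.08·400 = 115.
Δq = 1644.4444 − 400 = 1244.4444; wedge = 227 − 115 = 112.
Welfare loss = ½ × 1244.4444 × 112 = 69688.89.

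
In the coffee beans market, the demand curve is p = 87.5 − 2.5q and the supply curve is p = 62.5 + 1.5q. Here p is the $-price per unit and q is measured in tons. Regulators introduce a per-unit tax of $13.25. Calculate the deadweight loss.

$21.95

Competitive equilibrium: 87.5 − 2.5q = 62.5 + 1.5q → q* = 6.25, p* = 71.875.
With the tax, the buyer price exceeds the seller price by 13.25: (87.5 − 2.5q) − (62.5 + 1.5q) = 13.25 → q' = 2.9375.
Δq = 6.25 − 2.9375 = 3.3125; the wedge equals the tax, 13.25.
Deadweight loss = ½ × 3.3125 × 13.25 = $21.95.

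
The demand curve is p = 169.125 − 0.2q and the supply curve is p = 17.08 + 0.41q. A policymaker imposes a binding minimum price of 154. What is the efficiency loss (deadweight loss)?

Competitive equilibrium: 169.125 − 0.2q = 17.08 + 0.41q → q* = 249.2541, p* = 119.2742.
At the floor p = 154, quantity demanded = (169.125 − 154)/0.2 = 75.625.
Sellers' marginal cost at q' = 75.625: 17.08 + 0.41·75.625 = 48.0863.
Δq = 249.2541 − 75.625 = 173.6291; wedge = 154 − 48.0863 = 105.9137.
Welfare loss = ½ × 173.6291 × 105.9137 = 9194.85.

9194.85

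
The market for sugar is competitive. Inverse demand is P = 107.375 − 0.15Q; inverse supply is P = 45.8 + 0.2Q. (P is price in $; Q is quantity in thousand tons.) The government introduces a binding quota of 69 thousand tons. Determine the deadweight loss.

Competitive equilibrium: 107.375 − 0.15Q = 45.8 + 0.2Q → Q* = 175.9286, P* = 80.9857.
At Q = 69: demand price = 107.375 − 0.15·69 = 97.025; supply price = 45.8 + 0.2·69 = 59.6.
ΔQ = 175.9286 − 69 = 106.9286; wedge = 97.025 − 59.6 = 37.425.
Welfare loss = ½ × 106.9286 × 37.425 = $2000.90 thousand.

$2000.90 thousand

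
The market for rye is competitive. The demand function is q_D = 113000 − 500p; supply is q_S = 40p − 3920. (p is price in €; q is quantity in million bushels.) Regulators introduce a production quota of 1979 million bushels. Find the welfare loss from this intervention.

In inverse form: demand p = 226 − 0.002q, supply p = 98 + 0.025q.
Competitive equilibrium: 226 − 0.002q = 98 + 0.025q → q* = 4740.7407, p* = 216.5185.
At q = 1979: demand price = 226 − 0.002·1979 = 222.042; supply price = 98 + 0.025·1979 = 147.475.
Δq = 4740.7407 − 1979 = 2761.7407; wedge = 222.042 − 147.475 = 74.567.
Deadweight loss = ½ × 2761.7407 × 74.567 = €102967.36 million.

€102967.36 million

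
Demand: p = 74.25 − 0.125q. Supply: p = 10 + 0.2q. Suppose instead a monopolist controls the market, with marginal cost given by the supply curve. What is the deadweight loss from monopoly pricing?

490.04

Competitive equilibrium: 74.25 − 0.125q = 10 + 0.2q → q* = 197.6923, p* = 49.5385.
Marginal revenue: MR = 74.25 − 0.25q. Set MR = MC: 74.25 − 0.25q = 10 + 0.2q → q_m = 142.7778.
Price p_m = 74.25 − 0.125·142.7778 = 56.4028; MC(q_m) = 10 + 0.2·142.7778 = 38.5556.
Competitive q* = 197.6923, so Δq = 54.9145; wedge = 56.4028 − 38.5556 = 17.8472.
Deadweight loss = ½ × 54.9145 × 17.8472 = 490.04.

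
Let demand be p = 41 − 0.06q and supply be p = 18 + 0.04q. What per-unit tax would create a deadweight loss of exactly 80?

Competitive equilibrium: 41 − 0.06q = 18 + 0.04q → q* = 230, p* = 27.2.
A tax t gives Δq = t/0.1 and wedge t, so DWL = t²/0.2.
t²/0.2 = 80 → t² = 16 → t = 4.

4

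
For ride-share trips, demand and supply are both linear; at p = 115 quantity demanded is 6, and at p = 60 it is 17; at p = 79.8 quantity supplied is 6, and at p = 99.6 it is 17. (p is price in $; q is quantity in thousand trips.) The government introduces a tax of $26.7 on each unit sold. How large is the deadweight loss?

Demand slope = (60 − 115)/(17 − 6) = −5, so p = 145 − 5q.
Supply slope = (99.6 − 79.8)/(17 − 6) = 1.8, so p = 69 + 1.8q.
Competitive equilibrium: 145 − 5q = 69 + 1.8q → q* = 11.1765, p* = 89.1176.
With the tax, the buyer price exceeds the seller price by 26.7: (145 − 5q) − (69 + 1.8q) = 26.7 → q' = 7.25.
Δq = 11.1765 − 7.25 = 3.9265; the wedge equals the tax, 26.7.
Welfare loss = ½ × 3.9265 × 26.7 = $52.42 thousand.

$52.42 thousand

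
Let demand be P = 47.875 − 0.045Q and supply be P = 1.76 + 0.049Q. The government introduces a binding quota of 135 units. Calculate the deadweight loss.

Competitive equilibrium: 47.875 − 0.045Q = 1.76 + 0.049Q → Q* = 490.5851, P* = 25.7987.
At Q = 135: demand price = 47.875 − 0.045·135 = 41.8; supply price = 1.76 + 0.049·135 = 8.375.
ΔQ = 490.5851 − 135 = 355.5851; wedge = 41.8 − 8.375 = 33.425.
Welfare loss = ½ × 355.5851 × 33.425 = 5942.72.

5942.72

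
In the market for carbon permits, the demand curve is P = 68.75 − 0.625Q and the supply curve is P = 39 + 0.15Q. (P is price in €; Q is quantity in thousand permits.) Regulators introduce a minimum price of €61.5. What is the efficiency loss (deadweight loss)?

€278.05 thousand

Competitive equilibrium: 68.75 − 0.625Q = 39 + 0.15Q → Q* = 38.3871, P* = 44.7581.
At the floor P = 61.5, quantity demanded = (68.75 − 61.5)/0.625 = 11.6.
Sellers' marginal cost at Q' = 11.6: 39 + 0.15·11.6 = 40.74.
ΔQ = 38.3871 − 11.6 = 26.7871; wedge = 61.5 − 40.74 = 20.76.
Welfare loss = ½ × 26.7871 × 20.76 = €278.05 thousand.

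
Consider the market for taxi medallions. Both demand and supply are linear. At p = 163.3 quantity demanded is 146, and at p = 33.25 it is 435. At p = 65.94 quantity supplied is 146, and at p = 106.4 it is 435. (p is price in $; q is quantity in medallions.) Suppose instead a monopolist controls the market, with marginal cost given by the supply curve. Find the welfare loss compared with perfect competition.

$5342.55

Demand slope = (33.25 − 163.3)/(435 − 146) = −0.45, so p = 229 − 0.45q.
Supply slope = (106.4 − 65.94)/(435 − 146) = 0.14, so p = 45.5 + 0.14q.
Competitive equilibrium: 229 − 0.45q = 45.5 + 0.14q → q* = 311.0169, p* = 89.0424.
Marginal revenue: MR = 229 − 0.9q. Set MR = MC: 229 − 0.9q = 45.5 + 0.14q → q_m = 176.4423.
Price p_m = 229 − 0.45·176.4423 = 149.601; MC(q_m) = 45.5 + 0.14·176.4423 = 70.2019.
Competitive q* = 311.0169, so Δq = 134.5746; wedge = 149.601 − 70.2019 = 79.3991.
DWL = ½ × 134.5746 × 79.3991 = $5342.55.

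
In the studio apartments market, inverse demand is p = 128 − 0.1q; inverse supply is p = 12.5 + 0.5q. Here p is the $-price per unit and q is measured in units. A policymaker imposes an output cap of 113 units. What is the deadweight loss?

Competitive equilibrium: 128 − 0.1q = 12.5 + 0.5q → q* = 192.5, p* = 108.75.
At q = 113: demand price = 128 − 0.1·113 = 116.7; supply price = 12.5 + 0.5·113 = 69.
Δq = 192.5 − 113 = 79.5; wedge = 116.7 − 69 = 47.7.
The triangle = ½ × 79.5 × 47.7 = $1896.075.

$1896.075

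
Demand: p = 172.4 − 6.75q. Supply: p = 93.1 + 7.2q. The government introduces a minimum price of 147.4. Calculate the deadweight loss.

Competitive equilibrium: 172.4 − 6.75q = 93.1 + 7.2q → q* = 5.6846, p* = 134.029.
At the floor p = 147.4, quantity demanded = (172.4 − 147.4)/6.75 = 3.7037.
Sellers' marginal cost at q' = 3.7037: 93.1 + 7.2·3.7037 = 119.7666.
Δq = 5.6846 − 3.7037 = 1.9809; wedge = 147.4 − 119.7666 = 27.6334.
DWL = ½ × 1.9809 × 27.6334 = 27.37.

27.37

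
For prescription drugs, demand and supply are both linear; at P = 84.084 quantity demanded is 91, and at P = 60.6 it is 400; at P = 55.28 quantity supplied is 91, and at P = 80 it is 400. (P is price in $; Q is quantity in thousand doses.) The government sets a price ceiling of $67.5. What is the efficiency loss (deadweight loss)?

$79.33 thousand

Demand slope = (60.6 − 84.084)/(400 − 91) = −0.076, so P = 91 − 0.076Q.
Supply slope = (80 − 55.28)/(400 − 91) = 0.08, so P = 48 + 0.08Q.
Competitive equilibrium: 91 − 0.076Q = 48 + 0.08Q → Q* = 275.641, P* = 70.0513.
At the ceiling P = 67.5, quantity supplied = (67.5 − 48)/0.08 = 243.75.
Willingness to pay at Q' = 243.75: 91 − 0.076·243.75 = 72.475.
ΔQ = 275.641 − 243.75 = 31.891; wedge = 72.475 − 67.5 = 4.975.
Welfare loss = ½ × 31.891 × 4.975 = $79.33 thousand.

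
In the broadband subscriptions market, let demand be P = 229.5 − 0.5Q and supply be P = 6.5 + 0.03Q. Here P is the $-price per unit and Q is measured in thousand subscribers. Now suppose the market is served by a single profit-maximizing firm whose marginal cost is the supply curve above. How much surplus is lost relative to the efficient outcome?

Competitive equilibrium: 229.5 − 0.5Q = 6.5 + 0.03Q → Q* = 420.75472, P* = 19.12264.
Marginal revenue: MR = 229.5 − Q. Set MR = MC: 229.5 − Q = 6.5 + 0.03Q → Q_m = 216.50485.
Price P_m = 229.5 − 0.5·216.50485 = 121.24758; MC(Q_m) = 6.5 + 0.03·216.50485 = 12.99515.
Competitive Q* = 420.75472, so ΔQ = 204.24987; wedge = 121.24758 − 12.99515 = 108.25243.
Deadweight loss = ½ × 204.24987 × 108.25243 = $11055.27 thousand.

$11055.27 thousand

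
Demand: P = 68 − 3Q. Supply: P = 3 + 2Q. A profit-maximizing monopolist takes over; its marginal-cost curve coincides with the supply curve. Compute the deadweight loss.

59.41

Competitive equilibrium: 68 − 3Q = 3 + 2Q → Q* = 13, P* = 29.
Marginal revenue: MR = 68 − 6Q. Set MR = MC: 68 − 6Q = 3 + 2Q → Q_m = 8.125.
Price P_m = 68 − 3·8.125 = 43.625; MC(Q_m) = 3 + 2·8.125 = 19.25.
Competitive Q* = 13, so ΔQ = 4.875; wedge = 43.625 − 19.25 = 24.375.
Deadweight loss = ½ × 4.875 × 24.375 = 59.41.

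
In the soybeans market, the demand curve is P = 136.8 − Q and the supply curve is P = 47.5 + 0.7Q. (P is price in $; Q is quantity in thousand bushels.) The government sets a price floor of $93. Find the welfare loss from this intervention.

$64.77 thousand

Competitive equilibrium: 136.8 − Q = 47.5 + 0.7Q → Q* = 52.5294, P* = 84.2706.
At the floor P = 93, quantity demanded = (136.8 − 93)/1 = 43.8.
Sellers' marginal cost at Q' = 43.8: 47.5 + 0.7·43.8 = 78.16.
ΔQ = 52.5294 − 43.8 = 8.7294; wedge = 93 − 78.16 = 14.84.
DWL = ½ × 8.7294 × 14.84 = $64.77 thousand.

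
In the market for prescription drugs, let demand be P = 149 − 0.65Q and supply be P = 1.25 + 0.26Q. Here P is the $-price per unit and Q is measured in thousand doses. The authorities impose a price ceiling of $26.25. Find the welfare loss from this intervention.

$1994.54 thousand

Competitive equilibrium: 149 − 0.65Q = 1.25 + 0.26Q → Q* = 162.3626, P* = 43.4643.
At the ceiling P = 26.25, quantity supplied = (26.25 − 1.25)/0.26 = 96.1538.
Willingness to pay at Q' = 96.1538: 149 − 0.65·96.1538 = 86.5.
ΔQ = 162.3626 − 96.1538 = 66.2088; wedge = 86.5 − 26.25 = 60.25.
Welfare loss = ½ × 66.2088 × 60.25 = $1994.54 thousand.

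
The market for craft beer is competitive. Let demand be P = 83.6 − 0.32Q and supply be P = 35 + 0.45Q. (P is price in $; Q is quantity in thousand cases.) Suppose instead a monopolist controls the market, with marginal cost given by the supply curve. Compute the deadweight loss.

Competitive equilibrium: 83.6 − 0.32Q = 35 + 0.45Q → Q* = 63.1169, P* = 63.4026.
Marginal revenue: MR = 83.6 − 0.64Q. Set MR = MC: 83.6 − 0.64Q = 35 + 0.45Q → Q_m = 44.5872.
Price P_m = 83.6 − 0.32·44.5872 = 69.3321; MC(Q_m) = 35 + 0.45·44.5872 = 55.0642.
Competitive Q* = 63.1169, so ΔQ = 18.5297; wedge = 69.3321 − 55.0642 = 14.2679.
Welfare loss = ½ × 18.5297 × 14.2679 = $132.19 thousand.

$132.19 thousand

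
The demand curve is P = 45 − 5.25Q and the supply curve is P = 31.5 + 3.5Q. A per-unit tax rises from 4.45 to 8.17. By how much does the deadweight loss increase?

Competitive equilibrium: 45 − 5.25Q = 31.5 + 3.5Q → Q* = 1.5429, P* = 36.9.
For a per-unit tax t: ΔQ = t/8.75, so DWL = ½·t·(t/8.75) = t²/17.5.
At t = 4.45: DWL = 1.132. At t = 8.17: DWL = 3.814.
Increase = 3.814 − 1.132 = 2.68.

2.68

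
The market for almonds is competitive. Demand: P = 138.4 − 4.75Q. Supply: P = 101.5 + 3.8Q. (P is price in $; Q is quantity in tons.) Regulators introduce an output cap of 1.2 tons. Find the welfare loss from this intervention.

$41.50

Competitive equilibrium: 138.4 − 4.75Q = 101.5 + 3.8Q → Q* = 4.3158, P* = 117.9.
At Q = 1.2: demand price = 138.4 − 4.75·1.2 = 132.7; supply price = 101.5 + 3.8·1.2 = 106.06.
ΔQ = 4.3158 − 1.2 = 3.1158; wedge = 132.7 − 106.06 = 26.64.
Welfare loss = ½ × 3.1158 × 26.64 = $41.50.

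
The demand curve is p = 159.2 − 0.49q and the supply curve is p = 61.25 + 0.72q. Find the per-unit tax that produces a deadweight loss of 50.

Competitive equilibrium: 159.2 − 0.49q = 61.25 + 0.72q → q* = 80.9504, p* = 119.5343.
A tax t gives Δq = t/1.21 and wedge t, so DWL = t²/2.42.
t²/2.42 = 50 → t² = 121 → t = 11.

11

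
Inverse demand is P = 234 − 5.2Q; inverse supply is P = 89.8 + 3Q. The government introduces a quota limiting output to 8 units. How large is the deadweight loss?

Competitive equilibrium: 234 − 5.2Q = 89.8 + 3Q → Q* = 17.585366, P* = 142.556098.
At Q = 8: demand price = 234 − 5.2·8 = 192.4; supply price = 89.8 + 3·8 = 113.8.
ΔQ = 17.585366 − 8 = 9.585366; wedge = 192.4 − 113.8 = 78.6.
Deadweight loss = ½ × 9.585366 × 78.6 = 376.70.

376.70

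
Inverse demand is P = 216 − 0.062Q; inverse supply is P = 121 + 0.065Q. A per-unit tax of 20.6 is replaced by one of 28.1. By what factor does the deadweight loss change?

Competitive equilibrium: 216 − 0.062Q = 121 + 0.065Q → Q* = 748.0315, P* = 169.622.
For a per-unit tax t: ΔQ = t/0.127, so DWL = ½·t·(t/0.127) = t²/0.254.
At t = 20.6: DWL = 1670.709. At t = 28.1: DWL = 3108.701.
Ratio = (28.1/20.6)² = 1.861.

1.861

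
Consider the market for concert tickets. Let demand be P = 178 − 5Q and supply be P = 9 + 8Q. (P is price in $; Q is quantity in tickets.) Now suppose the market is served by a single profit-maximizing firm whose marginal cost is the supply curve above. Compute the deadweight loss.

$84.76

Competitive equilibrium: 178 − 5Q = 9 + 8Q → Q* = 13, P* = 113.
Marginal revenue: MR = 178 − 10Q. Set MR = MC: 178 − 10Q = 9 + 8Q → Q_m = 9.3889.
Price P_m = 178 − 5·9.3889 = 131.0555; MC(Q_m) = 9 + 8·9.3889 = 84.1112.
Competitive Q* = 13, so ΔQ = 3.6111; wedge = 131.0555 − 84.1112 = 46.9443.
Welfare loss = ½ × 3.6111 × 46.9443 = $84.76.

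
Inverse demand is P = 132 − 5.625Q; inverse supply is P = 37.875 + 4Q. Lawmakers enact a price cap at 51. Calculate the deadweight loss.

203.20

Competitive equilibrium: 132 − 5.625Q = 37.875 + 4Q → Q* = 9.7792, P* = 76.9919.
At the ceiling P = 51, quantity supplied = (51 − 37.875)/4 = 3.2813.
Willingness to pay at Q' = 3.2813: 132 − 5.625·3.2813 = 113.5427.
ΔQ = 9.7792 − 3.2813 = 6.4979; wedge = 113.5427 − 51 = 62.5427.
The triangle = ½ × 6.4979 × 62.5427 = 203.20.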